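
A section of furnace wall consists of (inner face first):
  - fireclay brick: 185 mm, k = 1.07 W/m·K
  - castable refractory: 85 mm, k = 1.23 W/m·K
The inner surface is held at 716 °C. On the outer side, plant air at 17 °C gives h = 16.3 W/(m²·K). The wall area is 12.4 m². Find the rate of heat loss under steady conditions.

Thermal resistances in series:
R_fireclay brick = L/(kA) = 0.185/(1.07×12.4) = 0.01394 K/W
R_castable refractory = L/(kA) = 0.085/(1.23×12.4) = 0.005573 K/W
R_outer film = 1/(h_o·A) = 1/(16.3×12.4) = 0.004948 K/W
R_total = 0.02446 K/W
Q = ΔT / R_total = 699 / 0.02446

Q ≈ 28600 W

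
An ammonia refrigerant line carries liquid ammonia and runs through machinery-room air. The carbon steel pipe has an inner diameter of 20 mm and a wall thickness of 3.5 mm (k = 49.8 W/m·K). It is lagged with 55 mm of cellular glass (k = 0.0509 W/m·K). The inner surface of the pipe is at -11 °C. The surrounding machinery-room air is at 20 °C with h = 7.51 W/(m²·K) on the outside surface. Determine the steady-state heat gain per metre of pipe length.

For a radial system each layer contributes R = ln(r_out/r_in)/(2πkL); films add R = 1/(hA).
R_carbon steel pipe wall = ln(13.5/10)/(2π×49.8×1) = 9.591×10^-4 K/W
R_cellular glass = ln(68.5/13.5)/(2π×0.0509×1) = 5.078 K/W
R_outer film = 1/(h_o·2πr_oL) = 1/(7.51×2π×0.0685×1) = 0.3094 K/W
R_total = 5.389 K/W
Q = ΔT/R_total = 31/5.389

q′ ≈ 5.75 W/m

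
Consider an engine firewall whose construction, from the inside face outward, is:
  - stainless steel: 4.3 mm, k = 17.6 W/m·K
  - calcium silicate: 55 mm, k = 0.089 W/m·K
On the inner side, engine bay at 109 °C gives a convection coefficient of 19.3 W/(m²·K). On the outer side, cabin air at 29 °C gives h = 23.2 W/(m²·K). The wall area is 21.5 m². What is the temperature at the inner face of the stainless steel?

T ≈ 103 °C

Model the wall as resistances in series:
R_inner film = 1/(h_i·A) = 1/(19.3×21.5) = 0.00241 K/W
R_stainless steel = L/(kA) = 0.0043/(17.6×21.5) = 1.136×10^-5 K/W
R_calcium silicate = L/(kA) = 0.055/(0.089×21.5) = 0.02874 K/W
R_outer film = 1/(h_o·A) = 1/(23.2×21.5) = 0.002005 K/W
R_total = 0.03317 K/W;  Q = ΔT/R_total = 80/0.03317 = 2412 W
T_interface = T_inner − Q·ΣR(inner→interface) = 109 − 2410×0.00241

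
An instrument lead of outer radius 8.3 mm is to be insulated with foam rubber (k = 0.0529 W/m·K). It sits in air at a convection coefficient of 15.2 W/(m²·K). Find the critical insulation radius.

For a cylinder r_cr = k/h = 0.0529/15.2
r_cr = 3.48 mm; since the bare radius (8.3 mm) is above r_cr, any added insulation will reduce heat loss.

r_cr ≈ 3.48 mm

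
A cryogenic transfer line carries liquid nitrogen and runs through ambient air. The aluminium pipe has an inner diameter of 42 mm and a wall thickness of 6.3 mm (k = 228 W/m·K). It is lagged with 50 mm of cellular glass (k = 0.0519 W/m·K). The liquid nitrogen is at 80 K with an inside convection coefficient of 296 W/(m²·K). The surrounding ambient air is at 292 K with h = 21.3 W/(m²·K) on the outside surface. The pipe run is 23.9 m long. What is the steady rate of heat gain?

Q ≈ 1530 W

Treating each annulus and film as a series resistance:
R_inner film = 1/(h_i·2πr₁L) = 1/(296×2π×0.021×23.9) = 0.001071 K/W
R_aluminium pipe wall = ln(27.3/21)/(2π×228×23.9) = 7.663×10^-6 K/W
R_cellular glass = ln(77.3/27.3)/(2π×0.0519×23.9) = 0.1335 K/W
R_outer film = 1/(h_o·2πr_oL) = 1/(21.3×2π×0.0773×23.9) = 0.004044 K/W
R_total = 0.1387 K/W
Q = ΔT/R_total = 212/0.1387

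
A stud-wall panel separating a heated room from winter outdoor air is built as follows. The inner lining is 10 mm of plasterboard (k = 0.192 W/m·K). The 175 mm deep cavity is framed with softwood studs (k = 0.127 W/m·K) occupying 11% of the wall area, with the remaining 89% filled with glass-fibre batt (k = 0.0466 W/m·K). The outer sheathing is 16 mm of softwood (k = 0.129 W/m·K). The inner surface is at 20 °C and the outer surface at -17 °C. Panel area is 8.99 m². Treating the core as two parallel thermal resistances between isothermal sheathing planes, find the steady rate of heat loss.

Sheathing layers in series; stud and cavity paths in parallel between them.
R_inner = 0.01/(0.192×8.99) = 0.005793 K/W
R_stud  = 0.175/(0.127×0.11×8.99) = 1.393 K/W
R_cav   = 0.175/(0.0466×0.89×8.99) = 0.4694 K/W
1/R_core = 1/R_stud + 1/R_cav → R_core = 0.3511 K/W
R_outer = 0.016/(0.129×8.99) = 0.0138 K/W
R_total = 0.3707 K/W
Q = ΔT/R_total = 37/0.3707

Q ≈ 99.8 W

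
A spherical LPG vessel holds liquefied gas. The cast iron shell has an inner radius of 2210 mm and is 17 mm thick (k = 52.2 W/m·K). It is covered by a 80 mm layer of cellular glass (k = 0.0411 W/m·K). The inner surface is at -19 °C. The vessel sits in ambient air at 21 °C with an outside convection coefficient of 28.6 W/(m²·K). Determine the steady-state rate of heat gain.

Q ≈ 1300 W

For a spherical shell R = (1/r₁ − 1/r₂)/(4πk); film R = 1/(h·4πr²). In series:
R_cast iron shell = (1/2.21 − 1/2.227)/(4π×52.2) = 5.266×10^-6 K/W
R_cellular glass = (1/2.227 − 1/2.307)/(4π×0.0411) = 0.03015 K/W
R_outer film = 1/(h·4πr_o²) = 1/(28.6×4π×2.307²) = 5.228×10^-4 K/W
R_total = 0.03068 K/W
Q = ΔT/R_total = 40/0.03068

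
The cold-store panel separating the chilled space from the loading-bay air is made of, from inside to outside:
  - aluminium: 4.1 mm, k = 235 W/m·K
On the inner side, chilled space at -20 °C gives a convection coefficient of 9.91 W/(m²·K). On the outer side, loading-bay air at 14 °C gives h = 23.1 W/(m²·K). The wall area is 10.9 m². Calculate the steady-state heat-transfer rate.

Thermal resistances in series:
R_inner film = 1/(h_i·A) = 1/(9.91×10.9) = 0.009258 K/W
R_aluminium = L/(kA) = 0.0041/(235×10.9) = 1.601×10^-6 K/W
R_outer film = 1/(h_o·A) = 1/(23.1×10.9) = 0.003972 K/W
R_total = 0.01323 K/W
Q = ΔT / R_total = 34 / 0.01323

Q ≈ 2570 W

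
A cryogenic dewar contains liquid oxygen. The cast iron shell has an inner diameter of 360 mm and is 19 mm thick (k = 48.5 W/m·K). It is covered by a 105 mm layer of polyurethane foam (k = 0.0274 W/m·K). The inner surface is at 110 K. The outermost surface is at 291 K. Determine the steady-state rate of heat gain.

Q ≈ 35.9 W

Spherical conduction: R = (1/r_in − 1/r_out)/(4πk) per layer; series-sum.
R_cast iron shell = (1/0.18 − 1/0.199)/(4π×48.5) = 8.703×10^-4 K/W
R_polyurethane foam = (1/0.199 − 1/0.304)/(4π×0.0274) = 5.041 K/W
R_total = 5.042 K/W
Q = ΔT/R_total = 181/5.042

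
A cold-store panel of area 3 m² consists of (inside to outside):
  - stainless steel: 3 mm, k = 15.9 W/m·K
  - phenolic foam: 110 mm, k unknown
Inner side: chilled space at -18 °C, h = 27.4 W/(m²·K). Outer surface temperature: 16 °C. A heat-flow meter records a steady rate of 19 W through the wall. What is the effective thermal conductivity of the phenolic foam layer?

k ≈ 0.0206 W/(m·K)

Thermal resistances in series:
R_inner film = 1/(h_i·A) = 1/(27.4×3) = 0.01217 K/W
R_stainless steel = L/(kA) = 0.003/(15.9×3) = 6.289×10^-5 K/W
Sum of known resistances R_other = 0.01223 K/W
Total R = ΔT/Q = 34/19 = 1.789 K/W
R_phenolic foam = R_total − R_other = 1.777 K/W
k = L/(R·A) = 0.11/(1.777×3)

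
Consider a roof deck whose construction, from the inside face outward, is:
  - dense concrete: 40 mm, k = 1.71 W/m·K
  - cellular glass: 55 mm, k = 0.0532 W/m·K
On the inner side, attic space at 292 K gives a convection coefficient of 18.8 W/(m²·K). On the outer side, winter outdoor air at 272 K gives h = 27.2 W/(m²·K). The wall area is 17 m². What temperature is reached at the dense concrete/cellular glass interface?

T ≈ 291 K

Using the resistance-network approach (series):
R_inner film = 1/(h_i·A) = 1/(18.8×17) = 0.003129 K/W
R_dense concrete = L/(kA) = 0.04/(1.71×17) = 0.001376 K/W
R_cellular glass = L/(kA) = 0.055/(0.0532×17) = 0.06081 K/W
R_outer film = 1/(h_o·A) = 1/(27.2×17) = 0.002163 K/W
R_total = 0.06748 K/W;  Q = ΔT/R_total = 20/0.06748 = 296.4 W
T_interface = T_inner − Q·ΣR(inner→interface) = 292 − 296×0.004505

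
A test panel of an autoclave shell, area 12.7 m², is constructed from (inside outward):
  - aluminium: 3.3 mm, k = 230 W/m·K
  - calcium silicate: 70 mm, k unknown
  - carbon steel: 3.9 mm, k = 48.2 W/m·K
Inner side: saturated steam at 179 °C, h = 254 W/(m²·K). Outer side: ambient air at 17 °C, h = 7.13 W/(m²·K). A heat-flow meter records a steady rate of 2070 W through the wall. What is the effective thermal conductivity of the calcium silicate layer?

k ≈ 0.0824 W/(m·K)

Thermal resistances in series:
R_inner film = 1/(h_i·A) = 1/(254×12.7) = 3.1×10^-4 K/W
R_aluminium = L/(kA) = 0.0033/(230×12.7) = 1.13×10^-6 K/W
R_carbon steel = L/(kA) = 0.0039/(48.2×12.7) = 6.371×10^-6 K/W
R_outer film = 1/(h_o·A) = 1/(7.13×12.7) = 0.01104 K/W
Sum of known resistances R_other = 0.01136 K/W
Total R = ΔT/Q = 162/2070 = 0.07826 K/W
R_calcium silicate = R_total − R_other = 0.0669 K/W
k = L/(R·A) = 0.07/(0.0669×12.7)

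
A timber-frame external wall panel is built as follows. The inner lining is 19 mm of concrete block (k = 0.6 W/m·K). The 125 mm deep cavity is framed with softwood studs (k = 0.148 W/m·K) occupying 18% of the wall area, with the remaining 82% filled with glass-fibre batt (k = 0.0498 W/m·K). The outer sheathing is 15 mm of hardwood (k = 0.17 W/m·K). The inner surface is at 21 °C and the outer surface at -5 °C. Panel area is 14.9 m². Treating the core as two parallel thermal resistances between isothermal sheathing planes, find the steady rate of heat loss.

Q ≈ 196 W

Sheathing layers in series; stud and cavity paths in parallel between them.
R_inner = 0.019/(0.6×14.9) = 0.002125 K/W
R_stud  = 0.125/(0.148×0.18×14.9) = 0.3149 K/W
R_cav   = 0.125/(0.0498×0.82×14.9) = 0.2054 K/W
1/R_core = 1/R_stud + 1/R_cav → R_core = 0.1243 K/W
R_outer = 0.015/(0.17×14.9) = 0.005922 K/W
R_total = 0.1324 K/W
Q = ΔT/R_total = 26/0.1324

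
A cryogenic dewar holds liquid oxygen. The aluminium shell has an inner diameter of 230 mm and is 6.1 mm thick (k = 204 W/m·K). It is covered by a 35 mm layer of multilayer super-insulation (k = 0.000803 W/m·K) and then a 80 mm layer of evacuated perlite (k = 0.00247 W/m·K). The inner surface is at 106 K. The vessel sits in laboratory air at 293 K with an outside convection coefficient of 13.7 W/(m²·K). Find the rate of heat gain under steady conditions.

Spherical conduction: R = (1/r_in − 1/r_out)/(4πk) per layer; series-sum.
R_aluminium shell = (1/0.115 − 1/0.1211)/(4π×204) = 1.709×10^-4 K/W
R_multilayer super-insulation = (1/0.1211 − 1/0.1561)/(4π×0.000803) = 183.5 K/W
R_evacuated perlite = (1/0.1561 − 1/0.2361)/(4π×0.00247) = 69.93 K/W
R_outer film = 1/(h·4πr_o²) = 1/(13.7×4π×0.2361²) = 0.1042 K/W
R_total = 253.5 K/W
Q = ΔT/R_total = 187/253.5

Q ≈ 0.738 W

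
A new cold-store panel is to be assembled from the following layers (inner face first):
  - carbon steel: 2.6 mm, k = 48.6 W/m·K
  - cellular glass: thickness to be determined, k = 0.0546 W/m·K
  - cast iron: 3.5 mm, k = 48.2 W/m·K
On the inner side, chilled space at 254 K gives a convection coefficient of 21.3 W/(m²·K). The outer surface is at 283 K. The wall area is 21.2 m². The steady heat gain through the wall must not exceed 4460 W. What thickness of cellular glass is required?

Series thermal resistances:
R_inner film = 1/(h_i·A) = 1/(21.3×21.2) = 0.002215 K/W
R_carbon steel = L/(kA) = 0.0026/(48.6×21.2) = 2.523×10^-6 K/W
R_cast iron = L/(kA) = 0.0035/(48.2×21.2) = 3.425×10^-6 K/W
Sum of the known resistances R_other = 0.00222 K/W
Required total resistance R_tot = ΔT/Q_allow = 29/4460 = 0.006502 K/W
R_cellular glass = R_tot − R_other = 0.004282 K/W
L = R·k·A = 0.004282×0.0546×21.2

L ≈ 4.96 mm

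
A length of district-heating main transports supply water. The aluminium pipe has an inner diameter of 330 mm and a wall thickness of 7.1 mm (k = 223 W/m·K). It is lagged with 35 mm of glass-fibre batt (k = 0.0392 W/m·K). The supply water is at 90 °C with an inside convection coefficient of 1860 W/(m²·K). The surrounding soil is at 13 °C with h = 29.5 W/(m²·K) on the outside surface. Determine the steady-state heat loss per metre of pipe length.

Cylindrical conduction, so R = ln(r₂/r₁)/(2πkL) per layer, in series:
R_inner film = 1/(h_i·2πr₁L) = 1/(1860×2π×0.165×1) = 5.186×10^-4 K/W
R_aluminium pipe wall = ln(172.1/165)/(2π×223×1) = 3.007×10^-5 K/W
R_glass-fibre batt = ln(207.1/172.1)/(2π×0.0392×1) = 0.7516 K/W
R_outer film = 1/(h_o·2πr_oL) = 1/(29.5×2π×0.2071×1) = 0.02605 K/W
R_total = 0.7782 K/W
Q = ΔT/R_total = 77/0.7782

q′ ≈ 98.9 W/m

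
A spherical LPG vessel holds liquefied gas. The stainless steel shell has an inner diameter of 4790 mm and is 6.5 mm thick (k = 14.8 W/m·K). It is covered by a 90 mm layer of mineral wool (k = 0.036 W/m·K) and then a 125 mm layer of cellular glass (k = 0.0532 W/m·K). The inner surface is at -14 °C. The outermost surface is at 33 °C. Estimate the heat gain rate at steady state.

Radial (spherical) resistances in series:
R_stainless steel shell = (1/2.395 − 1/2.4015)/(4π×14.8) = 6.077×10^-6 K/W
R_mineral wool = (1/2.4015 − 1/2.4915)/(4π×0.036) = 0.03325 K/W
R_cellular glass = (1/2.4915 − 1/2.6165)/(4π×0.0532) = 0.02868 K/W
R_total = 0.06194 K/W
Q = ΔT/R_total = 47/0.06194

Q ≈ 759 W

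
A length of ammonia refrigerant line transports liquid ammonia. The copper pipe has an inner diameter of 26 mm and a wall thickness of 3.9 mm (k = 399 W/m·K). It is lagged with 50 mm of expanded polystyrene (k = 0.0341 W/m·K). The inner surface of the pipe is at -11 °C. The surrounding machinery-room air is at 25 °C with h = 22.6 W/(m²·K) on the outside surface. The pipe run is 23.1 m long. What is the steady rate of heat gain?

Q ≈ 127 W

Treating each annulus and film as a series resistance:
R_copper pipe wall = ln(16.9/13)/(2π×399×23.1) = 4.53×10^-6 K/W
R_expanded polystyrene = ln(66.9/16.9)/(2π×0.0341×23.1) = 0.278 K/W
R_outer film = 1/(h_o·2πr_oL) = 1/(22.6×2π×0.0669×23.1) = 0.004557 K/W
R_total = 0.2826 K/W
Q = ΔT/R_total = 36/0.2826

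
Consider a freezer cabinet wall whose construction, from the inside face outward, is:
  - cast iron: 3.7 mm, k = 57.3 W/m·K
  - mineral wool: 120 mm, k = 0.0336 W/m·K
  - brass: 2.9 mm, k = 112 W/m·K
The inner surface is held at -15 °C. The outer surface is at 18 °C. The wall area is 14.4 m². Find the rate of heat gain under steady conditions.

Treating each layer as a thermal resistance in series:
R_cast iron = L/(kA) = 0.0037/(57.3×14.4) = 4.484×10^-6 K/W
R_mineral wool = L/(kA) = 0.12/(0.0336×14.4) = 0.248 K/W
R_brass = L/(kA) = 0.0029/(112×14.4) = 1.798×10^-6 K/W
R_total = 0.248 K/W
Q = ΔT / R_total = 33 / 0.248

Q ≈ 133 W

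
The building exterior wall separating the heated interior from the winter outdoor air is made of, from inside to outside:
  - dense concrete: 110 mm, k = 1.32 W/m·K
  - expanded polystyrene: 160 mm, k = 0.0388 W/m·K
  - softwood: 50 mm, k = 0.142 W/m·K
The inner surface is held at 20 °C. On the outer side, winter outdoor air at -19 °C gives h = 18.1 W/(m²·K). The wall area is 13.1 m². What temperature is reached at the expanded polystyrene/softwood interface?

Using the resistance-network approach (series):
R_dense concrete = L/(kA) = 0.11/(1.32×13.1) = 0.006361 K/W
R_expanded polystyrene = L/(kA) = 0.16/(0.0388×13.1) = 0.3148 K/W
R_softwood = L/(kA) = 0.05/(0.142×13.1) = 0.02688 K/W
R_outer film = 1/(h_o·A) = 1/(18.1×13.1) = 0.004217 K/W
R_total = 0.3522 K/W;  Q = ΔT/R_total = 39/0.3522 = 110.7 W
T_interface = T_inner − Q·ΣR(inner→interface) = 20 − 111×0.3211

T ≈ -15.6 °C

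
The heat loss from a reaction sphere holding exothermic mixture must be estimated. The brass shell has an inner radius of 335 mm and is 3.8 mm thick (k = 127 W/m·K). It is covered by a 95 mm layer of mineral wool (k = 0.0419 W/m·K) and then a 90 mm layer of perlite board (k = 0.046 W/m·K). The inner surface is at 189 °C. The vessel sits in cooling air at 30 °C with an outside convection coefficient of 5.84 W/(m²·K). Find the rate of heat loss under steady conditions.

Radial (spherical) resistances in series:
R_brass shell = (1/0.335 − 1/0.3388)/(4π×127) = 2.098×10^-5 K/W
R_mineral wool = (1/0.3388 − 1/0.4338)/(4π×0.0419) = 1.228 K/W
R_perlite board = (1/0.4338 − 1/0.5238)/(4π×0.046) = 0.6852 K/W
R_outer film = 1/(h·4πr_o²) = 1/(5.84×4π×0.5238²) = 0.04966 K/W
R_total = 1.963 K/W
Q = ΔT/R_total = 159/1.963

Q ≈ 81 W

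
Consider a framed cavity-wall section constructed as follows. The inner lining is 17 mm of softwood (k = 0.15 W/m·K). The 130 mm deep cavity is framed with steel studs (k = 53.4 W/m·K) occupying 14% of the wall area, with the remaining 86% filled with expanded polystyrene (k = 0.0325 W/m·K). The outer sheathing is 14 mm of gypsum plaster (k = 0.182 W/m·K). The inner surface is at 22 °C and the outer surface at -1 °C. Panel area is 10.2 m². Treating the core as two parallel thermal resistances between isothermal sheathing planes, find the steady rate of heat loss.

Q ≈ 1130 W

Sheathing layers in series; stud and cavity paths in parallel between them.
R_inner = 0.017/(0.15×10.2) = 0.01111 K/W
R_stud  = 0.13/(53.4×0.14×10.2) = 0.001705 K/W
R_cav   = 0.13/(0.0325×0.86×10.2) = 0.456 K/W
1/R_core = 1/R_stud + 1/R_cav → R_core = 0.001698 K/W
R_outer = 0.014/(0.182×10.2) = 0.007541 K/W
R_total = 0.02035 K/W
Q = ΔT/R_total = 23/0.02035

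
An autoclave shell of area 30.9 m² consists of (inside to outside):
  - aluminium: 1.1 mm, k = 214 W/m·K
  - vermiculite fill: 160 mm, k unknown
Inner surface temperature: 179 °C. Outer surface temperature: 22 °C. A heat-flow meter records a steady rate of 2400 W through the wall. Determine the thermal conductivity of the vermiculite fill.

k ≈ 0.0792 W/(m·K)

Treating each layer as a thermal resistance in series:
R_aluminium = L/(kA) = 0.0011/(214×30.9) = 1.663×10^-7 K/W
Sum of known resistances R_other = 1.663×10^-7 K/W
Total R = ΔT/Q = 157/2400 = 0.06542 K/W
R_vermiculite fill = R_total − R_other = 0.06542 K/W
k = L/(R·A) = 0.16/(0.06542×30.9)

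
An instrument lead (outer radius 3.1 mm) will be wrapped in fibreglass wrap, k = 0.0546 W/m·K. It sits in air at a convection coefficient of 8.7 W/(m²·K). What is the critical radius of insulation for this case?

r_cr ≈ 6.28 mm

For a cylinder r_cr = k/h = 0.0546/8.7
r_cr = 6.28 mm; since the bare radius (3.1 mm) is below r_cr, adding a thin layer of insulation will *increase* heat loss.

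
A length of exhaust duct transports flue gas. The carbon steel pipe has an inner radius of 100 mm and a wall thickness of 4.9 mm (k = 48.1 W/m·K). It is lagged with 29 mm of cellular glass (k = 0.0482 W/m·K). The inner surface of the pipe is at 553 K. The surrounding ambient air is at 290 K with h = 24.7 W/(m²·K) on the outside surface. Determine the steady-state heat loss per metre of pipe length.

Radial resistances (cylindrical: R_cond = ln(r_o/r_i)/(2πkL), R_conv = 1/(h·2πrL)):
R_carbon steel pipe wall = ln(104.9/100)/(2π×48.1×1) = 1.583×10^-4 K/W
R_cellular glass = ln(133.9/104.9)/(2π×0.0482×1) = 0.806 K/W
R_outer film = 1/(h_o·2πr_oL) = 1/(24.7×2π×0.1339×1) = 0.04812 K/W
R_total = 0.8542 K/W
Q = ΔT/R_total = 263/0.8542

q′ ≈ 308 W/m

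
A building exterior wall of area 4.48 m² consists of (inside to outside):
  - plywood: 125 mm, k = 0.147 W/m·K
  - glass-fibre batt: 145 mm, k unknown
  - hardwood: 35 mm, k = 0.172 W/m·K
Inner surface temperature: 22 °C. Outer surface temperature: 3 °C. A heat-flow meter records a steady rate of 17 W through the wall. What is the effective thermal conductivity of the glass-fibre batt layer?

Treating each layer as a thermal resistance in series:
R_plywood = L/(kA) = 0.125/(0.147×4.48) = 0.1898 K/W
R_hardwood = L/(kA) = 0.035/(0.172×4.48) = 0.04542 K/W
Sum of known resistances R_other = 0.2352 K/W
Total R = ΔT/Q = 19/17 = 1.118 K/W
R_glass-fibre batt = R_total − R_other = 0.8824 K/W
k = L/(R·A) = 0.145/(0.8824×4.48)

k ≈ 0.0367 W/(m·K)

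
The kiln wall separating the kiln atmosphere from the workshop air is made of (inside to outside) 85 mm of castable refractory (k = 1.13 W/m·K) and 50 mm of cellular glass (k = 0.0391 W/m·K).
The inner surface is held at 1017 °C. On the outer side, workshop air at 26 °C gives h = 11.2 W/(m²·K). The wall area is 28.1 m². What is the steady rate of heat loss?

Q ≈ 19300 W

Thermal resistances in series:
R_castable refractory = L/(kA) = 0.085/(1.13×28.1) = 0.002677 K/W
R_cellular glass = L/(kA) = 0.05/(0.0391×28.1) = 0.04551 K/W
R_outer film = 1/(h_o·A) = 1/(11.2×28.1) = 0.003177 K/W
R_total = 0.05136 K/W
Q = ΔT / R_total = 991 / 0.05136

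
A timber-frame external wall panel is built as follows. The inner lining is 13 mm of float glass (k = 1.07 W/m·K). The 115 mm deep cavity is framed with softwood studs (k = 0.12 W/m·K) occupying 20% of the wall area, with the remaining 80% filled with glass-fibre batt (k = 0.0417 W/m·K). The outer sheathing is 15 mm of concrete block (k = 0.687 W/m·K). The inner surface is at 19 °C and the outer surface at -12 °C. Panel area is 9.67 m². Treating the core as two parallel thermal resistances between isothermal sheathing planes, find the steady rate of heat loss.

Q ≈ 147 W

Sheathing layers in series; stud and cavity paths in parallel between them.
R_inner = 0.013/(1.07×9.67) = 0.001256 K/W
R_stud  = 0.115/(0.12×0.2×9.67) = 0.4955 K/W
R_cav   = 0.115/(0.0417×0.8×9.67) = 0.3565 K/W
1/R_core = 1/R_stud + 1/R_cav → R_core = 0.2073 K/W
R_outer = 0.015/(0.687×9.67) = 0.002258 K/W
R_total = 0.2108 K/W
Q = ΔT/R_total = 31/0.2108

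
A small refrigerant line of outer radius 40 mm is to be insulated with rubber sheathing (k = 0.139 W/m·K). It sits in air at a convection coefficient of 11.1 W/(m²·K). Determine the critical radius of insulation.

For a cylinder r_cr = k/h = 0.139/11.1
r_cr = 12.5 mm; since the bare radius (40 mm) is above r_cr, any added insulation will reduce heat loss.

r_cr ≈ 12.5 mm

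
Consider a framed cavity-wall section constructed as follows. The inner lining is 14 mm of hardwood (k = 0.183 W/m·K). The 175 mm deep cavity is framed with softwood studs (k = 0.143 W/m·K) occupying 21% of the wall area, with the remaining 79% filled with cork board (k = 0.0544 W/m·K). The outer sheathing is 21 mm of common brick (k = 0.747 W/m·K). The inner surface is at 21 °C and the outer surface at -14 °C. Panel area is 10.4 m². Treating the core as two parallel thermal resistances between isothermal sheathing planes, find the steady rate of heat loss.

Q ≈ 146 W

Sheathing layers in series; stud and cavity paths in parallel between them.
R_inner = 0.014/(0.183×10.4) = 0.007356 K/W
R_stud  = 0.175/(0.143×0.21×10.4) = 0.5603 K/W
R_cav   = 0.175/(0.0544×0.79×10.4) = 0.3915 K/W
1/R_core = 1/R_stud + 1/R_cav → R_core = 0.2305 K/W
R_outer = 0.021/(0.747×10.4) = 0.002703 K/W
R_total = 0.2405 K/W
Q = ΔT/R_total = 35/0.2405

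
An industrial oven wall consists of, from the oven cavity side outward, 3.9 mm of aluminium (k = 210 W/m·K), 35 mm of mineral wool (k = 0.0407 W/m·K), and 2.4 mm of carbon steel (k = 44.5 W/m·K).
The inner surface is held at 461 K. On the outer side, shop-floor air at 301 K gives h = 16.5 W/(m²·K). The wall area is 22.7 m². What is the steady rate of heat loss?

Q ≈ 3950 W

Thermal resistances in series:
R_aluminium = L/(kA) = 0.0039/(210×22.7) = 8.181×10^-7 K/W
R_mineral wool = L/(kA) = 0.035/(0.0407×22.7) = 0.03788 K/W
R_carbon steel = L/(kA) = 0.0024/(44.5×22.7) = 2.376×10^-6 K/W
R_outer film = 1/(h_o·A) = 1/(16.5×22.7) = 0.00267 K/W
R_total = 0.04056 K/W
Q = ΔT / R_total = 160 / 0.04056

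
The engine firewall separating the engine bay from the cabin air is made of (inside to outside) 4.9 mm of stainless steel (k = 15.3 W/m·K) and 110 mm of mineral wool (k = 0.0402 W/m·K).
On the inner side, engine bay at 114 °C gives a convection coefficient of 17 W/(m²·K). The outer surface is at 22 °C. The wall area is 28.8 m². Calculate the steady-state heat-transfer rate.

Q ≈ 948 W

Series thermal resistances:
R_inner film = 1/(h_i·A) = 1/(17×28.8) = 0.002042 K/W
R_stainless steel = L/(kA) = 0.0049/(15.3×28.8) = 1.112×10^-5 K/W
R_mineral wool = L/(kA) = 0.11/(0.0402×28.8) = 0.09501 K/W
R_total = 0.09706 K/W
Q = ΔT / R_total = 92 / 0.09706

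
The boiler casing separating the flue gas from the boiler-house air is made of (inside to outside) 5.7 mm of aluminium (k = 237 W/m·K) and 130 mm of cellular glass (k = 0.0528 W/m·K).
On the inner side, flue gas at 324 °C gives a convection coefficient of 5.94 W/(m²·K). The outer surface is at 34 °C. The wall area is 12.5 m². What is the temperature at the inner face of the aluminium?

T ≈ 305 °C

Treating each layer as a thermal resistance in series:
R_inner film = 1/(h_i·A) = 1/(5.94×12.5) = 0.01347 K/W
R_aluminium = L/(kA) = 0.0057/(237×12.5) = 1.924×10^-6 K/W
R_cellular glass = L/(kA) = 0.13/(0.0528×12.5) = 0.197 K/W
R_total = 0.2104 K/W;  Q = ΔT/R_total = 290/0.2104 = 1378 W
T_interface = T_inner − Q·ΣR(inner→interface) = 324 − 1380×0.01347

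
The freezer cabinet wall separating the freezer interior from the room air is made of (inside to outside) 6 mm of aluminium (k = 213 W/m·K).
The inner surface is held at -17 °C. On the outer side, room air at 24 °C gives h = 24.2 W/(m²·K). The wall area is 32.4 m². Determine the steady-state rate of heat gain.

Series thermal resistances:
R_aluminium = L/(kA) = 0.006/(213×32.4) = 8.694×10^-7 K/W
R_outer film = 1/(h_o·A) = 1/(24.2×32.4) = 0.001275 K/W
R_total = 0.001276 K/W
Q = ΔT / R_total = 41 / 0.001276

Q ≈ 32100 W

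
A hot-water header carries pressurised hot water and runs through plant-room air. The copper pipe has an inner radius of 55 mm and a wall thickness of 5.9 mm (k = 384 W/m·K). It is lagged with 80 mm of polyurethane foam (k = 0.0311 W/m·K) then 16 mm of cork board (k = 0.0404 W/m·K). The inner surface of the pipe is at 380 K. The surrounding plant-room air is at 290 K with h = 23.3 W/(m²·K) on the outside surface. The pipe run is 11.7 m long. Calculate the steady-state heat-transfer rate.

Q ≈ 221 W

Cylindrical conduction, so R = ln(r₂/r₁)/(2πkL) per layer, in series:
R_copper pipe wall = ln(60.9/55)/(2π×384×11.7) = 3.61×10^-6 K/W
R_polyurethane foam = ln(140.9/60.9)/(2π×0.0311×11.7) = 0.3669 K/W
R_cork board = ln(156.9/140.9)/(2π×0.0404×11.7) = 0.03622 K/W
R_outer film = 1/(h_o·2πr_oL) = 1/(23.3×2π×0.1569×11.7) = 0.003721 K/W
R_total = 0.4068 K/W
Q = ΔT/R_total = 90/0.4068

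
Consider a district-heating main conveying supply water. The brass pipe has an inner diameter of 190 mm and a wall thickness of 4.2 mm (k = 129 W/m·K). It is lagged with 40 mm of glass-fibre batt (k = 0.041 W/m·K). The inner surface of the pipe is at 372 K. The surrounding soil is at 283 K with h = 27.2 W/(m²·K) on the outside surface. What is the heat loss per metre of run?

Radial resistances (cylindrical: R_cond = ln(r_o/r_i)/(2πkL), R_conv = 1/(h·2πrL)):
R_brass pipe wall = ln(99.2/95)/(2π×129×1) = 5.337×10^-5 K/W
R_glass-fibre batt = ln(139.2/99.2)/(2π×0.041×1) = 1.315 K/W
R_outer film = 1/(h_o·2πr_oL) = 1/(27.2×2π×0.1392×1) = 0.04204 K/W
R_total = 1.357 K/W
Q = ΔT/R_total = 89/1.357

q′ ≈ 65.6 W/m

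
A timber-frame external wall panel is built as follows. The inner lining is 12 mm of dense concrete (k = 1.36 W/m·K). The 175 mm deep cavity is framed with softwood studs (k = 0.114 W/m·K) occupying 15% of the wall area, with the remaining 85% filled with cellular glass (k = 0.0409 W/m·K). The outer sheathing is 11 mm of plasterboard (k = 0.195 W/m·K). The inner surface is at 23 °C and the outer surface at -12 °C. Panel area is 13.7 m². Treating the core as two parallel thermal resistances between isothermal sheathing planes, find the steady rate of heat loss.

Q ≈ 139 W

Sheathing layers in series; stud and cavity paths in parallel between them.
R_inner = 0.012/(1.36×13.7) = 6.441×10^-4 K/W
R_stud  = 0.175/(0.114×0.15×13.7) = 0.747 K/W
R_cav   = 0.175/(0.0409×0.85×13.7) = 0.3674 K/W
1/R_core = 1/R_stud + 1/R_cav → R_core = 0.2463 K/W
R_outer = 0.011/(0.195×13.7) = 0.004118 K/W
R_total = 0.251 K/W
Q = ΔT/R_total = 35/0.251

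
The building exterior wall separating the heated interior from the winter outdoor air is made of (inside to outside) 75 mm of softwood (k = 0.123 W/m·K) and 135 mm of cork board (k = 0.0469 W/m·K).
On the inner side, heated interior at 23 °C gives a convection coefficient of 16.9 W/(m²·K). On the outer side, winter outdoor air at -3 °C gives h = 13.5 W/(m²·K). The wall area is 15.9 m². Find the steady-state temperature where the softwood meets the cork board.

Model the wall as resistances in series:
R_inner film = 1/(h_i·A) = 1/(16.9×15.9) = 0.003721 K/W
R_softwood = L/(kA) = 0.075/(0.123×15.9) = 0.03835 K/W
R_cork board = L/(kA) = 0.135/(0.0469×15.9) = 0.181 K/W
R_outer film = 1/(h_o·A) = 1/(13.5×15.9) = 0.004659 K/W
R_total = 0.2278 K/W;  Q = ΔT/R_total = 26/0.2278 = 114.2 W
T_interface = T_inner − Q·ΣR(inner→interface) = 23 − 114×0.04207

T ≈ 18.2 °C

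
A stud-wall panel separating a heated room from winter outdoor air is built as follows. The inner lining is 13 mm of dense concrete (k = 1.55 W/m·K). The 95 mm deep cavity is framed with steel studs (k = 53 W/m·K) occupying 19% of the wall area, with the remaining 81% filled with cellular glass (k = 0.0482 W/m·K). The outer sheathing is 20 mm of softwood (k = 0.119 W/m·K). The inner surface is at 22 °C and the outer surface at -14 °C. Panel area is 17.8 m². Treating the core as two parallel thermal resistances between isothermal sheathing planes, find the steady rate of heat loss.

Sheathing layers in series; stud and cavity paths in parallel between them.
R_inner = 0.013/(1.55×17.8) = 4.712×10^-4 K/W
R_stud  = 0.095/(53×0.19×17.8) = 5.3×10^-4 K/W
R_cav   = 0.095/(0.0482×0.81×17.8) = 0.1367 K/W
1/R_core = 1/R_stud + 1/R_cav → R_core = 5.28×10^-4 K/W
R_outer = 0.02/(0.119×17.8) = 0.009442 K/W
R_total = 0.01044 K/W
Q = ΔT/R_total = 36/0.01044

Q ≈ 3450 W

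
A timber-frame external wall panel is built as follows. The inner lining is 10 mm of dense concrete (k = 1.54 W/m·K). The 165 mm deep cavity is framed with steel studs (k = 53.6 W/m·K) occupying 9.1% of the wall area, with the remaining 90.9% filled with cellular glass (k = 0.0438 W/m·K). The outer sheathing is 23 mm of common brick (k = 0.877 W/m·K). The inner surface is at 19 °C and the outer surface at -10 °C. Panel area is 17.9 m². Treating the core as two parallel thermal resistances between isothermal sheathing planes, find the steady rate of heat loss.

Sheathing layers in series; stud and cavity paths in parallel between them.
R_inner = 0.01/(1.54×17.9) = 3.628×10^-4 K/W
R_stud  = 0.165/(53.6×0.091×17.9) = 0.00189 K/W
R_cav   = 0.165/(0.0438×0.909×17.9) = 0.2315 K/W
1/R_core = 1/R_stud + 1/R_cav → R_core = 0.001875 K/W
R_outer = 0.023/(0.877×17.9) = 0.001465 K/W
R_total = 0.003702 K/W
Q = ΔT/R_total = 29/0.003702

Q ≈ 7830 W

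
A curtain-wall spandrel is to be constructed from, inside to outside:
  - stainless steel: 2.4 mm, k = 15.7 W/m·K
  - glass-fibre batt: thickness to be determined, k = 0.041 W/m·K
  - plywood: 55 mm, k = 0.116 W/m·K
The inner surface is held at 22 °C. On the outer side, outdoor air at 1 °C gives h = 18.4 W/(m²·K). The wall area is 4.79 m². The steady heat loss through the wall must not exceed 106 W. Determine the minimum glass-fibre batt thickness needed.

Thermal resistances in series:
R_stainless steel = L/(kA) = 0.0024/(15.7×4.79) = 3.191×10^-5 K/W
R_plywood = L/(kA) = 0.055/(0.116×4.79) = 0.09898 K/W
R_outer film = 1/(h_o·A) = 1/(18.4×4.79) = 0.01135 K/W
Sum of the known resistances R_other = 0.1104 K/W
Required total resistance R_tot = ΔT/Q_allow = 21/106 = 0.1981 K/W
R_glass-fibre batt = R_tot − R_other = 0.08775 K/W
L = R·k·A = 0.08775×0.041×4.79

L ≈ 17.2 mm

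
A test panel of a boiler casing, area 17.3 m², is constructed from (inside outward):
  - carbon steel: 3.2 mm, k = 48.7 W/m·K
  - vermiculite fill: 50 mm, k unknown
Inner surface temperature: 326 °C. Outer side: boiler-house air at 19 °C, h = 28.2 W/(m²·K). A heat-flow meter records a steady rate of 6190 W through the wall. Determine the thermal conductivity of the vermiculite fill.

k ≈ 0.0608 W/(m·K)

Model the wall as resistances in series:
R_carbon steel = L/(kA) = 0.0032/(48.7×17.3) = 3.798×10^-6 K/W
R_outer film = 1/(h_o·A) = 1/(28.2×17.3) = 0.00205 K/W
Sum of known resistances R_other = 0.002054 K/W
Total R = ΔT/Q = 307/6190 = 0.0496 K/W
R_vermiculite fill = R_total − R_other = 0.04754 K/W
k = L/(R·A) = 0.05/(0.04754×17.3)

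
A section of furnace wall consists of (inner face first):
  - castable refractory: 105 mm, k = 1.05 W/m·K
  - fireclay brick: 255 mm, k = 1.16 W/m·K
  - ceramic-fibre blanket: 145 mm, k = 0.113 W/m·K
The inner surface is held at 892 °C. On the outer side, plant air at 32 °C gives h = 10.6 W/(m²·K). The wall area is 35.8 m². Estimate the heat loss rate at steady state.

Using the resistance-network approach (series):
R_castable refractory = L/(kA) = 0.105/(1.05×35.8) = 0.002793 K/W
R_fireclay brick = L/(kA) = 0.255/(1.16×35.8) = 0.00614 K/W
R_ceramic-fibre blanket = L/(kA) = 0.145/(0.113×35.8) = 0.03584 K/W
R_outer film = 1/(h_o·A) = 1/(10.6×35.8) = 0.002635 K/W
R_total = 0.04741 K/W
Q = ΔT / R_total = 860 / 0.04741

Q ≈ 18100 W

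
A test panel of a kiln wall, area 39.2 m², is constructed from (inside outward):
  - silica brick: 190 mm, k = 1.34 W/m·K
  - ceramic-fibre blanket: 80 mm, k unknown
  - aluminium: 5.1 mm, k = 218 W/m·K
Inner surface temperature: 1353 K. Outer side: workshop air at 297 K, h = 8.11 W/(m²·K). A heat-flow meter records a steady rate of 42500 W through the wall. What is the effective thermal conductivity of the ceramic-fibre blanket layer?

k ≈ 0.113 W/(m·K)

Model the wall as resistances in series:
R_silica brick = L/(kA) = 0.19/(1.34×39.2) = 0.003617 K/W
R_aluminium = L/(kA) = 0.0051/(218×39.2) = 5.968×10^-7 K/W
R_outer film = 1/(h_o·A) = 1/(8.11×39.2) = 0.003146 K/W
Sum of known resistances R_other = 0.006763 K/W
Total R = ΔT/Q = 1056/42500 = 0.02485 K/W
R_ceramic-fibre blanket = R_total − R_other = 0.01808 K/W
k = L/(R·A) = 0.08/(0.01808×39.2)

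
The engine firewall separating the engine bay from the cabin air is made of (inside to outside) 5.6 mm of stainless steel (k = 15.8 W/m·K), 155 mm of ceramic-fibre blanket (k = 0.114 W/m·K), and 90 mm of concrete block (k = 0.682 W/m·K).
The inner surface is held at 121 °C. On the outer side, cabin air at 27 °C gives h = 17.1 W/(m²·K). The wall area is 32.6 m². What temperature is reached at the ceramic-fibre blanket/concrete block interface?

T ≈ 38.5 °C

Using the resistance-network approach (series):
R_stainless steel = L/(kA) = 0.0056/(15.8×32.6) = 1.087×10^-5 K/W
R_ceramic-fibre blanket = L/(kA) = 0.155/(0.114×32.6) = 0.04171 K/W
R_concrete block = L/(kA) = 0.09/(0.682×32.6) = 0.004048 K/W
R_outer film = 1/(h_o·A) = 1/(17.1×32.6) = 0.001794 K/W
R_total = 0.04756 K/W;  Q = ΔT/R_total = 94/0.04756 = 1976 W
T_interface = T_inner − Q·ΣR(inner→interface) = 121 − 1980×0.04172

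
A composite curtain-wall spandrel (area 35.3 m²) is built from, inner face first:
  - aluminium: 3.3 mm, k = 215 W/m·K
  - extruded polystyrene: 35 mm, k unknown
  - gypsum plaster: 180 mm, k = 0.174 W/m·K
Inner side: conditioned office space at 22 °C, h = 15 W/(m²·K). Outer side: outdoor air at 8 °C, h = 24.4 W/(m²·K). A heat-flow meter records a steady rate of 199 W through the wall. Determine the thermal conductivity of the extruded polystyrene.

Treating each layer as a thermal resistance in series:
R_inner film = 1/(h_i·A) = 1/(15×35.3) = 0.001889 K/W
R_aluminium = L/(kA) = 0.0033/(215×35.3) = 4.348×10^-7 K/W
R_gypsum plaster = L/(kA) = 0.18/(0.174×35.3) = 0.02931 K/W
R_outer film = 1/(h_o·A) = 1/(24.4×35.3) = 0.001161 K/W
Sum of known resistances R_other = 0.03236 K/W
Total R = ΔT/Q = 14/199 = 0.07035 K/W
R_extruded polystyrene = R_total − R_other = 0.038 K/W
k = L/(R·A) = 0.035/(0.038×35.3)

k ≈ 0.0261 W/(m·K)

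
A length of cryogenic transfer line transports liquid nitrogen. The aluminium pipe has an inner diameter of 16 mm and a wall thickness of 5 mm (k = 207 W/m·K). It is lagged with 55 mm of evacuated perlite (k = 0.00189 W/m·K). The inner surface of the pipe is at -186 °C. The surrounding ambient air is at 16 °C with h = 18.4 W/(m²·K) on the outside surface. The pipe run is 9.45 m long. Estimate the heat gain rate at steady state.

Q ≈ 13.7 W

For a radial system each layer contributes R = ln(r_out/r_in)/(2πkL); films add R = 1/(hA).
R_aluminium pipe wall = ln(13/8)/(2π×207×9.45) = 3.95×10^-5 K/W
R_evacuated perlite = ln(68/13)/(2π×0.00189×9.45) = 14.74 K/W
R_outer film = 1/(h_o·2πr_oL) = 1/(18.4×2π×0.068×9.45) = 0.01346 K/W
R_total = 14.76 K/W
Q = ΔT/R_total = 202/14.76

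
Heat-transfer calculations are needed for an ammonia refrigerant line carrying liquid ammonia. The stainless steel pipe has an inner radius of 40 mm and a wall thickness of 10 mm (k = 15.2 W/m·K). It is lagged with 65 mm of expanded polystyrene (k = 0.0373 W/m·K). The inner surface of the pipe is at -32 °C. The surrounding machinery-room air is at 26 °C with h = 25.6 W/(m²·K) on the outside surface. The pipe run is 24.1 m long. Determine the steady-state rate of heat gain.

Per-layer cylindrical resistances, series-summed:
R_stainless steel pipe wall = ln(50/40)/(2π×15.2×24.1) = 9.695×10^-5 K/W
R_expanded polystyrene = ln(115/50)/(2π×0.0373×24.1) = 0.1475 K/W
R_outer film = 1/(h_o·2πr_oL) = 1/(25.6×2π×0.115×24.1) = 0.002243 K/W
R_total = 0.1498 K/W
Q = ΔT/R_total = 58/0.1498

Q ≈ 387 W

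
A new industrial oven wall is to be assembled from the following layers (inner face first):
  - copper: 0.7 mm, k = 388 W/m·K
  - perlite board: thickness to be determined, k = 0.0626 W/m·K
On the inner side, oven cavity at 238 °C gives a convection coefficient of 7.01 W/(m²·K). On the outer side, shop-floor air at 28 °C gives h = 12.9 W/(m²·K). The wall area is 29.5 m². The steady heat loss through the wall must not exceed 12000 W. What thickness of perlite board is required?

Using the resistance-network approach (series):
R_inner film = 1/(h_i·A) = 1/(7.01×29.5) = 0.004836 K/W
R_copper = L/(kA) = 0.0007/(388×29.5) = 6.116×10^-8 K/W
R_outer film = 1/(h_o·A) = 1/(12.9×29.5) = 0.002628 K/W
Sum of the known resistances R_other = 0.007464 K/W
Required total resistance R_tot = ΔT/Q_allow = 210/12000 = 0.0175 K/W
R_perlite board = R_tot − R_other = 0.01004 K/W
L = R·k·A = 0.01004×0.0626×29.5

L ≈ 18.5 mm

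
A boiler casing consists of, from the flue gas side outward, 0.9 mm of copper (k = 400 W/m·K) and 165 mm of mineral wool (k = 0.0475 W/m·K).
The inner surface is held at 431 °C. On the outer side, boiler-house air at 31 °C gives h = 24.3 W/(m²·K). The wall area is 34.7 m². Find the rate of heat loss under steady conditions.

Series thermal resistances:
R_copper = L/(kA) = 0.0009/(400×34.7) = 6.484×10^-8 K/W
R_mineral wool = L/(kA) = 0.165/(0.0475×34.7) = 0.1001 K/W
R_outer film = 1/(h_o·A) = 1/(24.3×34.7) = 0.001186 K/W
R_total = 0.1013 K/W
Q = ΔT / R_total = 400 / 0.1013

Q ≈ 3950 W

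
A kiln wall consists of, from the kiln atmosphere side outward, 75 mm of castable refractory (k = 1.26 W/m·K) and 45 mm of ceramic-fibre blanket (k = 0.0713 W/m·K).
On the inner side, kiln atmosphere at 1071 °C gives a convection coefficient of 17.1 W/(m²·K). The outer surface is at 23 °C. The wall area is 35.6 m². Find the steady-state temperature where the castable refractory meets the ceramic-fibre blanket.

Using the resistance-network approach (series):
R_inner film = 1/(h_i·A) = 1/(17.1×35.6) = 0.001643 K/W
R_castable refractory = L/(kA) = 0.075/(1.26×35.6) = 0.001672 K/W
R_ceramic-fibre blanket = L/(kA) = 0.045/(0.0713×35.6) = 0.01773 K/W
R_total = 0.02104 K/W;  Q = ΔT/R_total = 1048/0.02104 = 49800 W
T_interface = T_inner − Q·ΣR(inner→interface) = 1071 − 49800×0.003315

T ≈ 906 °C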